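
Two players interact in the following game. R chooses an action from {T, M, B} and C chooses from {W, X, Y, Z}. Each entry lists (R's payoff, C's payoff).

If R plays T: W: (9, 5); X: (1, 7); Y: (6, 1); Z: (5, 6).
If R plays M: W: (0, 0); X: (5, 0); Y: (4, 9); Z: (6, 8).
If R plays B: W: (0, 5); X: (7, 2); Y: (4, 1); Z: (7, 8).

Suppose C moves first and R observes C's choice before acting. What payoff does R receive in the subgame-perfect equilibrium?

7

Work backward from R's decision.
- W: BR = T, leader payoff 5.
- X: BR = B, leader payoff 2.
- Y: BR = T, leader payoff 1.
- Z: BR = B, leader payoff 8.
Maximizing over 5, 2, 1, 8, C chooses Z. Subgame-perfect outcome: (B, Z) with payoffs (7, 8).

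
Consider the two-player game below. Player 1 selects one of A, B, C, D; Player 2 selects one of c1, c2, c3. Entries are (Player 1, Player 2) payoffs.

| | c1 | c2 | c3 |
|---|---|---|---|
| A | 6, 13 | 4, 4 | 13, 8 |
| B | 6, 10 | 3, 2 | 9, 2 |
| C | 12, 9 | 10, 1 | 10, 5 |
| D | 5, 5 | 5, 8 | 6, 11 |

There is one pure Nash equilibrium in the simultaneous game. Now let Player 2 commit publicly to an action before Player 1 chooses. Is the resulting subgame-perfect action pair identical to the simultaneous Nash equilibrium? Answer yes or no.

yes

Work backward from Player 1's decision.
- c1: BR = C, leader payoff 9.
- c2: BR = C, leader payoff 1.
- c3: BR = A, leader payoff 8.
Maximizing over 9, 1, 8, Player 2 chooses c1. Subgame-perfect outcome: (C, c1) with payoffs (12, 9).
Now find the simultaneous Nash equilibrium.
Player 1's best replies: c1→C; c2→C; c3→A.
Player 2's best replies: A→c1; B→c1; C→c1; D→c3.
The unique mutual best reply is (C, c1), giving (12, 9).
Sequential outcome (C, c1) coincides with the Nash profile (C, c1).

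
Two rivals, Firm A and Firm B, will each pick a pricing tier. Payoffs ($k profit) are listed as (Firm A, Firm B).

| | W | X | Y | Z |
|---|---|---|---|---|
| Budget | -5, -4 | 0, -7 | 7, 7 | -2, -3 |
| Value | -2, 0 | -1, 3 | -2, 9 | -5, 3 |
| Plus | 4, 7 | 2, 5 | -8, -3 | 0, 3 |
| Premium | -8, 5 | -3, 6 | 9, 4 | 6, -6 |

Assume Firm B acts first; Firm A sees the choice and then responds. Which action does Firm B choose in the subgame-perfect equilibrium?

W

Backward induction with Firm B moving first.
- W → Firm A plays Plus (best of -5, -2, 4, -8); Firm B gets 7.
- X → Firm A plays Plus (best of 0, -1, 2, -3); Firm B gets 5.
- Y → Firm A plays Premium (best of 7, -2, -8, 9); Firm B gets 4.
- Z → Firm A plays Premium (best of -2, -5, 0, 6); Firm B gets -6.
Firm B's induced payoffs are 7, 5, 4, -6, so Firm B commits to W. Subgame-perfect outcome: (Plus, W) with payoffs (4, 7).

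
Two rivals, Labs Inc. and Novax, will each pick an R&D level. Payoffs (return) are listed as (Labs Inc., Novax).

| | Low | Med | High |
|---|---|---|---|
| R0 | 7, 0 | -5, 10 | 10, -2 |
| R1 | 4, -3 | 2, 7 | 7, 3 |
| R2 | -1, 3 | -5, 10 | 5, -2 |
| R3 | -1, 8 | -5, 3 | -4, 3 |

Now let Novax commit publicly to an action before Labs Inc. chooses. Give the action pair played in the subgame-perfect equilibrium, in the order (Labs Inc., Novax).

Solve by backward induction (Novax leads).
- Low: Labs Inc. compares 7, 4, -1, -1 and picks R0; Novax would get 0.
- Med: Labs Inc. compares -5, 2, -5, -5 and picks R1; Novax would get 7.
- High: Labs Inc. compares 10, 7, 5, -4 and picks R0; Novax would get -2.
Maximizing over 0, 7, -2, Novax chooses Med. Subgame-perfect outcome: (R1, Med) with payoffs (2, 7).

(R1, Med)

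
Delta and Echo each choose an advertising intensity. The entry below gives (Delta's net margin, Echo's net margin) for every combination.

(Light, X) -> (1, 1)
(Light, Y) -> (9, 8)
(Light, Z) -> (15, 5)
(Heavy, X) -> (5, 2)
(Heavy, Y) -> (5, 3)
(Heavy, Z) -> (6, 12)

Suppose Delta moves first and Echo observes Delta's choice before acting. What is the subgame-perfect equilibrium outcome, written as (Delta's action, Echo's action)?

(Light, Y)

Work backward from Echo's decision.
- Light: BR = Y, leader payoff 9.
- Heavy: BR = Z, leader payoff 6.
Delta's induced payoffs are 9, 6, so Delta commits to Light. Subgame-perfect outcome: (Light, Y) with payoffs (9, 8).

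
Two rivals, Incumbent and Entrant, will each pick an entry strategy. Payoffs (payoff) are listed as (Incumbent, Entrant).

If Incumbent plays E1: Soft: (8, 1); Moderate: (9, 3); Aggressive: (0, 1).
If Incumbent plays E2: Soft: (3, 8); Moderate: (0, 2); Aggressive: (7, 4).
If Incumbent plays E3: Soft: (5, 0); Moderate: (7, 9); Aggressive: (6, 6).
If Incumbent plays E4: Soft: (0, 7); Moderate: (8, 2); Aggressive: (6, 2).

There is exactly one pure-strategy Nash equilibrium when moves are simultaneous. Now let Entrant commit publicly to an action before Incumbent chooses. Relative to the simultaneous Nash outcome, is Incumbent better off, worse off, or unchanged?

worse off

Incumbent best-responds to each possible Entrant move:
- Soft: Incumbent compares 8, 3, 5, 0 and picks E1; Entrant would get 1.
- Moderate: Incumbent compares 9, 0, 7, 8 and picks E1; Entrant would get 3.
- Aggressive: Incumbent compares 0, 7, 6, 6 and picks E2; Entrant would get 4.
Entrant's induced payoffs are 1, 3, 4, so Entrant commits to Aggressive. Subgame-perfect outcome: (E2, Aggressive) with payoffs (7, 4).
Under simultaneous play:
Incumbent's best replies: Soft→E1; Moderate→E1; Aggressive→E2.
Entrant's best replies: E1→Moderate; E2→Soft; E3→Moderate; E4→Soft.
Only (E1, Moderate) has each player best-responding; Nash payoffs (9, 3).
Incumbent earns 7 sequentially versus 9 at the Nash outcome: worse off.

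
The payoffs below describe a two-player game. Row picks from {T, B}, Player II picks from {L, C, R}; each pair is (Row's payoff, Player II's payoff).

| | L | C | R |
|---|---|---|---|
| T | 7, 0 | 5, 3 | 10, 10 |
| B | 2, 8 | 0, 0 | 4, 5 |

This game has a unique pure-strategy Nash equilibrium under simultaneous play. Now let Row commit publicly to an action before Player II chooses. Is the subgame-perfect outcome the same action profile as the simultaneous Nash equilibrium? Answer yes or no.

Backward induction with Row moving first.
- T: BR = R, leader payoff 10.
- B: BR = L, leader payoff 2.
Among 10, 2, the best is 10 at T. Subgame-perfect outcome: (T, R) with payoffs (10, 10).
Under simultaneous play:
Row's best replies: L→T; C→T; R→T.
Player II's best replies: T→R; B→L.
Only (T, R) has each player best-responding; Nash payoffs (10, 10).
Sequential outcome (T, R) coincides with the Nash profile (T, R).

yes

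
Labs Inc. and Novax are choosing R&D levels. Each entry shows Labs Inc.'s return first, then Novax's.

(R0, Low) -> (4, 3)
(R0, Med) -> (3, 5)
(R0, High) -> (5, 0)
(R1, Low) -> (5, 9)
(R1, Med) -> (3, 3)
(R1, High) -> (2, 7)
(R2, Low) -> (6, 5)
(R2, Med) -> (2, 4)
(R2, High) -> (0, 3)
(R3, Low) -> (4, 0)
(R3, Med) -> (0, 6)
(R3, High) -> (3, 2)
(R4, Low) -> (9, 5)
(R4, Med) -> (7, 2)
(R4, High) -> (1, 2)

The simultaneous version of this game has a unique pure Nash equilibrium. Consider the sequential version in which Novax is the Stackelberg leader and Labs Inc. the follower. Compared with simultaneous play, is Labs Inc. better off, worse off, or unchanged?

unchanged

Work backward from Labs Inc.'s decision.
- Low: Labs Inc. compares 4, 5, 6, 4, 9 and picks R4; Novax would get 5.
- Med: Labs Inc. compares 3, 3, 2, 0, 7 and picks R4; Novax would get 2.
- High: Labs Inc. compares 5, 2, 0, 3, 1 and picks R0; Novax would get 0.
Among 5, 2, 0, the best is 5 at Low. Subgame-perfect outcome: (R4, Low) with payoffs (9, 5).
Now find the simultaneous Nash equilibrium.
Labs Inc.'s best replies: Low→R4; Med→R4; High→R0.
Novax's best replies: R0→Med; R1→Low; R2→Low; R3→Med; R4→Low.
The unique mutual best reply is (R4, Low), giving (9, 5).
Labs Inc. earns 9 sequentially versus 9 at the Nash outcome: unchanged.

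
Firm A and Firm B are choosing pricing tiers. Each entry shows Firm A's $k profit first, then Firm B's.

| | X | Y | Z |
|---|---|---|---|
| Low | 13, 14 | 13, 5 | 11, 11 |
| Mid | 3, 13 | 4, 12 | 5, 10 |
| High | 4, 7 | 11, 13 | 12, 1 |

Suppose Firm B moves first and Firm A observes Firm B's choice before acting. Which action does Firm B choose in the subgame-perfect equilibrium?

X

Firm A best-responds to each possible Firm B move:
- X → Firm A plays Low (best of 13, 3, 4); Firm B gets 14.
- Y → Firm A plays Low (best of 13, 4, 11); Firm B gets 5.
- Z → Firm A plays High (best of 11, 5, 12); Firm B gets 1.
Firm B's induced payoffs are 14, 5, 1, so Firm B commits to X. Subgame-perfect outcome: (Low, X) with payoffs (13, 14).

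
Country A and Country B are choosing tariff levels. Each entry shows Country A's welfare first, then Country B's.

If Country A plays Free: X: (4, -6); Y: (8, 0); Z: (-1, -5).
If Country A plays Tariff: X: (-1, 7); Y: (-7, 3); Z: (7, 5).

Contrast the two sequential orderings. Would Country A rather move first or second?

first

If Country A leads: Country B's best replies are Free→Y, Tariff→X; Country A's induced payoffs 8, -1; outcome (Free, Y), payoffs (8, 0).
If Country B leads: Country A's best replies are X→Free, Y→Free, Z→Tariff; Country B's induced payoffs -6, 0, 5; outcome (Tariff, Z), payoffs (7, 5).
Country A gets 8 moving first and 7 moving second, so Country A prefers to move first.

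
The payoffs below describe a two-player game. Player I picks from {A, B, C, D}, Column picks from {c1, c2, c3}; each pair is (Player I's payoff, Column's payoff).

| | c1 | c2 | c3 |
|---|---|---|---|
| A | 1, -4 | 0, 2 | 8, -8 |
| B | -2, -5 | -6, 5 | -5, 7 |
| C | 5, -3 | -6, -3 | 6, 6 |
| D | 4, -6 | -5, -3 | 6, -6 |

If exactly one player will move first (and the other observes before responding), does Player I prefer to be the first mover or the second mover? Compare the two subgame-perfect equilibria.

If Player I leads: Column's best replies are A→c2, B→c3, C→c3, D→c2; Player I's induced payoffs 0, -5, 6, -5; outcome (C, c3), payoffs (6, 6).
If Column leads: Player I's best replies are c1→C, c2→A, c3→A; Column's induced payoffs -3, 2, -8; outcome (A, c2), payoffs (0, 2).
Player I gets 6 moving first and 0 moving second, so Player I prefers to move first.

first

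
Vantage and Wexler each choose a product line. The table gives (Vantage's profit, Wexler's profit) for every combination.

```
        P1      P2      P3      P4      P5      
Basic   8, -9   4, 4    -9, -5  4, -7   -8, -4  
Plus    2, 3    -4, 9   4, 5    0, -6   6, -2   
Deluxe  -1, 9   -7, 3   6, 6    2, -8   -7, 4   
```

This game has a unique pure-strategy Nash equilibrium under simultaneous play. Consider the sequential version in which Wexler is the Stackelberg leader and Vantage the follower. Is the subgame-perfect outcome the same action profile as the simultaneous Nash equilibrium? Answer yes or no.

Vantage best-responds to each possible Wexler move:
- P1 → Vantage plays Basic (best of 8, 2, -1); Wexler gets -9.
- P2 → Vantage plays Basic (best of 4, -4, -7); Wexler gets 4.
- P3 → Vantage plays Deluxe (best of -9, 4, 6); Wexler gets 6.
- P4 → Vantage plays Basic (best of 4, 0, 2); Wexler gets -7.
- P5 → Vantage plays Plus (best of -8, 6, -7); Wexler gets -2.
Maximizing over -9, 4, 6, -7, -2, Wexler chooses P3. Subgame-perfect outcome: (Deluxe, P3) with payoffs (6, 6).
Now find the simultaneous Nash equilibrium.
Vantage's best replies: P1→Basic; P2→Basic; P3→Deluxe; P4→Basic; P5→Plus.
Wexler's best replies: Basic→P2; Plus→P2; Deluxe→P1.
Only (Basic, P2) has each player best-responding; Nash payoffs (4, 4).
Sequential outcome (Deluxe, P3) differs from the Nash profile (Basic, P2).

no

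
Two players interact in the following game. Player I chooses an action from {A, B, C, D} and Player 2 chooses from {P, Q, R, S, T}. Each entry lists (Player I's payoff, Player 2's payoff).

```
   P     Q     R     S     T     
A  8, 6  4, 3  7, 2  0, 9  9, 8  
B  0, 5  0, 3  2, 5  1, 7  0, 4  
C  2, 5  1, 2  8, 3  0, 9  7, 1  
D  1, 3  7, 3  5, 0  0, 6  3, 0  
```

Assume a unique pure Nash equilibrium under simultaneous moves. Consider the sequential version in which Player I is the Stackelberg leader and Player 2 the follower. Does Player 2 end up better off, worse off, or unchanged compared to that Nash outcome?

Player 2 best-responds to each possible Player I move:
- A: BR = S, leader payoff 0.
- B: BR = S, leader payoff 1.
- C: BR = S, leader payoff 0.
- D: BR = S, leader payoff 0.
Player I's induced payoffs are 0, 1, 0, 0, so Player I commits to B. Subgame-perfect outcome: (B, S) with payoffs (1, 7).
For the simultaneous game, intersect best replies.
Player I's best replies: P→A; Q→D; R→C; S→B; T→A.
Player 2's best replies: A→S; B→S; C→S; D→S.
Only (B, S) has each player best-responding; Nash payoffs (1, 7).
Player 2 earns 7 sequentially versus 7 at the Nash outcome: unchanged.

unchanged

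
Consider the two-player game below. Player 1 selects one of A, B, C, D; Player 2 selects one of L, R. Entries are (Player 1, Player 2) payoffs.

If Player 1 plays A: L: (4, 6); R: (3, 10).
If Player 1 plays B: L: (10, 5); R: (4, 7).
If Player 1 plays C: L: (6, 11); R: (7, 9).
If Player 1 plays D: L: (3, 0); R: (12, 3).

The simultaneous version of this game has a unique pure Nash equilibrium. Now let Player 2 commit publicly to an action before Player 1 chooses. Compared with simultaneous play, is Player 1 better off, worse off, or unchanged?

worse off

Solve by backward induction (Player 2 leads).
- L → Player 1 plays B (best of 4, 10, 6, 3); Player 2 gets 5.
- R → Player 1 plays D (best of 3, 4, 7, 12); Player 2 gets 3.
Player 2's induced payoffs are 5, 3, so Player 2 commits to L. Subgame-perfect outcome: (B, L) with payoffs (10, 5).
For the simultaneous game, intersect best replies.
Player 1's best replies: L→B; R→D.
Player 2's best replies: A→R; B→R; C→L; D→R.
Only (D, R) has each player best-responding; Nash payoffs (12, 3).
Player 1 earns 10 sequentially versus 12 at the Nash outcome: worse off.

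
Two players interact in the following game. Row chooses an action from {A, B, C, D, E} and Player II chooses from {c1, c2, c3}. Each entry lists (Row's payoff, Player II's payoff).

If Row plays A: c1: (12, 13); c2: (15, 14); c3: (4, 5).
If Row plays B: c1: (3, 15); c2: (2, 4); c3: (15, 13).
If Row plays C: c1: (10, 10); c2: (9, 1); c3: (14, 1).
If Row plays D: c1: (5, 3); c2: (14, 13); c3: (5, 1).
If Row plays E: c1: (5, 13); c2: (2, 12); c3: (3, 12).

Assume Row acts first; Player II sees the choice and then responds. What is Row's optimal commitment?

Player II best-responds to each possible Row move:
- A: BR = c2, leader payoff 15.
- B: BR = c1, leader payoff 3.
- C: BR = c1, leader payoff 10.
- D: BR = c2, leader payoff 14.
- E: BR = c1, leader payoff 5.
Among 15, 3, 10, 14, 5, the best is 15 at A. Subgame-perfect outcome: (A, c2) with payoffs (15, 14).

A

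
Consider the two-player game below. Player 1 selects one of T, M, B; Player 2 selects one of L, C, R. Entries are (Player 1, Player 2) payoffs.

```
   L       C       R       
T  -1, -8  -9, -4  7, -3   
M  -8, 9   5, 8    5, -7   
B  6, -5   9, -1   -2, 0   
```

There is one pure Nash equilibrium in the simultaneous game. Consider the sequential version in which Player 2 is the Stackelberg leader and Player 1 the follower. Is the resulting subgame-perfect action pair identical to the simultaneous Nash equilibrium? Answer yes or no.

no

Solve by backward induction (Player 2 leads).
- L: BR = B, leader payoff -5.
- C: BR = B, leader payoff -1.
- R: BR = T, leader payoff -3.
Among -5, -1, -3, the best is -1 at C. Subgame-perfect outcome: (B, C) with payoffs (9, -1).
For the simultaneous game, intersect best replies.
Player 1's best replies: L→B; C→B; R→T.
Player 2's best replies: T→R; M→L; B→R.
The unique mutual best reply is (T, R), giving (7, -3).
Sequential outcome (B, C) differs from the Nash profile (T, R).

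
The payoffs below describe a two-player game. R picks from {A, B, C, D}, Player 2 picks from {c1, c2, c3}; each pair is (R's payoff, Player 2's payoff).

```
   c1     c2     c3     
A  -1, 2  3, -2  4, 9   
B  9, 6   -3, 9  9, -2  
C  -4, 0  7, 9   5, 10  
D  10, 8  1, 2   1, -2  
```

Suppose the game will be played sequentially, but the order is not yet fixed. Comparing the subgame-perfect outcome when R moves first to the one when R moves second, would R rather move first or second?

first

If R leads: Player 2's best replies are A→c3, B→c2, C→c3, D→c1; R's induced payoffs 4, -3, 5, 10; outcome (D, c1), payoffs (10, 8).
If Player 2 leads: R's best replies are c1→D, c2→C, c3→B; Player 2's induced payoffs 8, 9, -2; outcome (C, c2), payoffs (7, 9).
R gets 10 moving first and 7 moving second, so R prefers to move first.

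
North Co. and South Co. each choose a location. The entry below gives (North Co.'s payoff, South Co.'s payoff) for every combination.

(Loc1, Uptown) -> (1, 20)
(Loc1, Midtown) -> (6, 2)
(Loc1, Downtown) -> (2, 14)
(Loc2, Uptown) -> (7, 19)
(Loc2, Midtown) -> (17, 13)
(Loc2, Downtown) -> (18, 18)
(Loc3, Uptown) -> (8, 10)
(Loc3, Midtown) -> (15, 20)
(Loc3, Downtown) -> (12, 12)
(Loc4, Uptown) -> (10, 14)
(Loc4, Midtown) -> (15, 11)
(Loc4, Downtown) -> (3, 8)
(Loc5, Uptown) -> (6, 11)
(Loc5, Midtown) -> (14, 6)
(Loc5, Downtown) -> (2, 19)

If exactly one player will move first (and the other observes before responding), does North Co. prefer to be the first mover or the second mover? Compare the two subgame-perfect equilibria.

second

If North Co. leads: South Co.'s best replies are Loc1→Uptown, Loc2→Uptown, Loc3→Midtown, Loc4→Uptown, Loc5→Downtown; North Co.'s induced payoffs 1, 7, 15, 10, 2; outcome (Loc3, Midtown), payoffs (15, 20).
If South Co. leads: North Co.'s best replies are Uptown→Loc4, Midtown→Loc2, Downtown→Loc2; South Co.'s induced payoffs 14, 13, 18; outcome (Loc2, Downtown), payoffs (18, 18).
North Co. gets 15 moving first and 18 moving second, so North Co. prefers to move second.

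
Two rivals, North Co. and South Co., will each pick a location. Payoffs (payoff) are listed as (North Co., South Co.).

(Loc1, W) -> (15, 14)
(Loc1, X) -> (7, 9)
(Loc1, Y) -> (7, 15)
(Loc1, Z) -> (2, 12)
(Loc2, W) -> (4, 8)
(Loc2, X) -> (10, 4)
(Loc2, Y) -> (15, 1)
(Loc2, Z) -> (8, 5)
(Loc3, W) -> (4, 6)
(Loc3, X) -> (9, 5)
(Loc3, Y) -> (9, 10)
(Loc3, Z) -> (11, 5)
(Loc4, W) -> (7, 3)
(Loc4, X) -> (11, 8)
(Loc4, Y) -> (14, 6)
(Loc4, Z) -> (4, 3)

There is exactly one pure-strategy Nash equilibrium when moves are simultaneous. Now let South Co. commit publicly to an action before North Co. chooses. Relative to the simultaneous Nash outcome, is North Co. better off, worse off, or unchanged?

Work backward from North Co.'s decision.
- W: North Co. compares 15, 4, 4, 7 and picks Loc1; South Co. would get 14.
- X: North Co. compares 7, 10, 9, 11 and picks Loc4; South Co. would get 8.
- Y: North Co. compares 7, 15, 9, 14 and picks Loc2; South Co. would get 1.
- Z: North Co. compares 2, 8, 11, 4 and picks Loc3; South Co. would get 5.
South Co.'s induced payoffs are 14, 8, 1, 5, so South Co. commits to W. Subgame-perfect outcome: (Loc1, W) with payoffs (15, 14).
Under simultaneous play:
North Co.'s best replies: W→Loc1; X→Loc4; Y→Loc2; Z→Loc3.
South Co.'s best replies: Loc1→Y; Loc2→W; Loc3→Y; Loc4→X.
The unique mutual best reply is (Loc4, X), giving (11, 8).
North Co. earns 15 sequentially versus 11 at the Nash outcome: better off.

better off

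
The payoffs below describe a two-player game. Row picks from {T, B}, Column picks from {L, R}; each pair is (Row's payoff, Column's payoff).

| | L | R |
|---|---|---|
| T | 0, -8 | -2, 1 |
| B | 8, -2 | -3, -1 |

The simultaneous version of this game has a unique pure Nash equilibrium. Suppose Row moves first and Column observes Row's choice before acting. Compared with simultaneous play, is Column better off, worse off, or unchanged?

Solve by backward induction (Row leads).
- T: Column compares -8, 1 and picks R; Row would get -2.
- B: Column compares -2, -1 and picks R; Row would get -3.
Maximizing over -2, -3, Row chooses T. Subgame-perfect outcome: (T, R) with payoffs (-2, 1).
For the simultaneous game, intersect best replies.
Row's best replies: L→B; R→T.
Column's best replies: T→R; B→R.
The unique mutual best reply is (T, R), giving (-2, 1).
Column earns 1 sequentially versus 1 at the Nash outcome: unchanged.

unchanged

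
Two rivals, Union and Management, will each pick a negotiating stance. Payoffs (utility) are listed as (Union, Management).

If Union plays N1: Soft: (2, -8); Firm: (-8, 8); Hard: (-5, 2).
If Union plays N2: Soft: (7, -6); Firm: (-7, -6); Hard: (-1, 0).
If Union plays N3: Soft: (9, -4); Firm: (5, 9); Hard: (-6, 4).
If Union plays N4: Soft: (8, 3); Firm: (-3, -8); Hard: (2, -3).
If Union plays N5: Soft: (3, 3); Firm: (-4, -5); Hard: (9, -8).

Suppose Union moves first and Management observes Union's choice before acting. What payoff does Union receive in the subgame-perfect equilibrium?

Work backward from Management's decision.
- N1: Management compares -8, 8, 2 and picks Firm; Union would get -8.
- N2: Management compares -6, -6, 0 and picks Hard; Union would get -1.
- N3: Management compares -4, 9, 4 and picks Firm; Union would get 5.
- N4: Management compares 3, -8, -3 and picks Soft; Union would get 8.
- N5: Management compares 3, -5, -8 and picks Soft; Union would get 3.
Maximizing over -8, -1, 5, 8, 3, Union chooses N4. Subgame-perfect outcome: (N4, Soft) with payoffs (8, 3).

8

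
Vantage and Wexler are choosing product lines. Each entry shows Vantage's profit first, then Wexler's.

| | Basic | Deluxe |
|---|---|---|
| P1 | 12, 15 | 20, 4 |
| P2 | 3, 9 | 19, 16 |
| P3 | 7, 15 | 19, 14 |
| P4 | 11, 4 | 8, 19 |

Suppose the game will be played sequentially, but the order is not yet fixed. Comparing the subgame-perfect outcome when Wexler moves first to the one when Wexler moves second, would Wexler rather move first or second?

second

If Vantage leads: Wexler's best replies are P1→Basic, P2→Deluxe, P3→Basic, P4→Deluxe; Vantage's induced payoffs 12, 19, 7, 8; outcome (P2, Deluxe), payoffs (19, 16).
If Wexler leads: Vantage's best replies are Basic→P1, Deluxe→P1; Wexler's induced payoffs 15, 4; outcome (P1, Basic), payoffs (12, 15).
Wexler gets 15 moving first and 16 moving second, so Wexler prefers to move second.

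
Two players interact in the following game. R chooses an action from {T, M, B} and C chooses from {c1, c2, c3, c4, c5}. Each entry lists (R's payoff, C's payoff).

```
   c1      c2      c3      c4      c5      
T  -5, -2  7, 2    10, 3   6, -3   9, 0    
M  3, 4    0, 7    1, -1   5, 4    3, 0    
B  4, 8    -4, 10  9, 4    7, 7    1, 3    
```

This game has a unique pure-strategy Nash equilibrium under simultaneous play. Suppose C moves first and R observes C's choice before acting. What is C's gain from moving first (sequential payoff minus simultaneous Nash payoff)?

5

Work backward from R's decision.
- c1: BR = B, leader payoff 8.
- c2: BR = T, leader payoff 2.
- c3: BR = T, leader payoff 3.
- c4: BR = B, leader payoff 7.
- c5: BR = T, leader payoff 0.
Among 8, 2, 3, 7, 0, the best is 8 at c1. Subgame-perfect outcome: (B, c1) with payoffs (4, 8).
For the simultaneous game, intersect best replies.
R's best replies: c1→B; c2→T; c3→T; c4→B; c5→T.
C's best replies: T→c3; M→c2; B→c2.
The unique mutual best reply is (T, c3), giving (10, 3).
C's commitment gain: 8 − 3 = 5.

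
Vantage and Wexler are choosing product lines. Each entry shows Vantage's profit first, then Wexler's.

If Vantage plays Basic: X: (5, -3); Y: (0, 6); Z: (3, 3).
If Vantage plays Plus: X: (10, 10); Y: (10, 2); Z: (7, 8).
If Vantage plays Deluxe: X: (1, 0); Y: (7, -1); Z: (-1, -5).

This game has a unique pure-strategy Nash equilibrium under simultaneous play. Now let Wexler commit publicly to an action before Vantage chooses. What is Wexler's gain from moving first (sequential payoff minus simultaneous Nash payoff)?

0

Work backward from Vantage's decision.
- X: Vantage compares 5, 10, 1 and picks Plus; Wexler would get 10.
- Y: Vantage compares 0, 10, 7 and picks Plus; Wexler would get 2.
- Z: Vantage compares 3, 7, -1 and picks Plus; Wexler would get 8.
Among 10, 2, 8, the best is 10 at X. Subgame-perfect outcome: (Plus, X) with payoffs (10, 10).
Under simultaneous play:
Vantage's best replies: X→Plus; Y→Plus; Z→Plus.
Wexler's best replies: Basic→Y; Plus→X; Deluxe→X.
The unique mutual best reply is (Plus, X), giving (10, 10).
Wexler's commitment gain: 10 − 10 = 0.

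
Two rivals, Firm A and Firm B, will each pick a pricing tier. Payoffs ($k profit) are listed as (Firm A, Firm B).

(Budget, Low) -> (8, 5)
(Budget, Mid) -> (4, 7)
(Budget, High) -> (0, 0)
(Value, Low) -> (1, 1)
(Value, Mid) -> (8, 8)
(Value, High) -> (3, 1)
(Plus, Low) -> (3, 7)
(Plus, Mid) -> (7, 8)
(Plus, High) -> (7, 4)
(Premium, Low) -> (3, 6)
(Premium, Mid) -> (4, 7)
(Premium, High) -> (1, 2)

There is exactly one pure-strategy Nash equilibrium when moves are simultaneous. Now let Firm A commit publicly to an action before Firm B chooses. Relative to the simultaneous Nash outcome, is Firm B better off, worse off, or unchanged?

unchanged

Firm B best-responds to each possible Firm A move:
- Budget: Firm B compares 5, 7, 0 and picks Mid; Firm A would get 4.
- Value: Firm B compares 1, 8, 1 and picks Mid; Firm A would get 8.
- Plus: Firm B compares 7, 8, 4 and picks Mid; Firm A would get 7.
- Premium: Firm B compares 6, 7, 2 and picks Mid; Firm A would get 4.
Among 4, 8, 7, 4, the best is 8 at Value. Subgame-perfect outcome: (Value, Mid) with payoffs (8, 8).
Under simultaneous play:
Firm A's best replies: Low→Budget; Mid→Value; High→Plus.
Firm B's best replies: Budget→Mid; Value→Mid; Plus→Mid; Premium→Mid.
Only (Value, Mid) has each player best-responding; Nash payoffs (8, 8).
Firm B earns 8 sequentially versus 8 at the Nash outcome: unchanged.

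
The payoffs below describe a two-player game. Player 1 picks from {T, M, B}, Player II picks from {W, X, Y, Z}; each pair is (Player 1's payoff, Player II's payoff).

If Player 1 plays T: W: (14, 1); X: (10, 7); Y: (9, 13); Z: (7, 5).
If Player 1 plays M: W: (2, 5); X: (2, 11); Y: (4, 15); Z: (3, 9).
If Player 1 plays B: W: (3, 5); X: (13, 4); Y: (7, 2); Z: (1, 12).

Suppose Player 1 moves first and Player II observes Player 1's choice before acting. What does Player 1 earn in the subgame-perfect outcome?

Work backward from Player II's decision.
- T: BR = Y, leader payoff 9.
- M: BR = Y, leader payoff 4.
- B: BR = Z, leader payoff 1.
Among 9, 4, 1, the best is 9 at T. Subgame-perfect outcome: (T, Y) with payoffs (9, 13).

9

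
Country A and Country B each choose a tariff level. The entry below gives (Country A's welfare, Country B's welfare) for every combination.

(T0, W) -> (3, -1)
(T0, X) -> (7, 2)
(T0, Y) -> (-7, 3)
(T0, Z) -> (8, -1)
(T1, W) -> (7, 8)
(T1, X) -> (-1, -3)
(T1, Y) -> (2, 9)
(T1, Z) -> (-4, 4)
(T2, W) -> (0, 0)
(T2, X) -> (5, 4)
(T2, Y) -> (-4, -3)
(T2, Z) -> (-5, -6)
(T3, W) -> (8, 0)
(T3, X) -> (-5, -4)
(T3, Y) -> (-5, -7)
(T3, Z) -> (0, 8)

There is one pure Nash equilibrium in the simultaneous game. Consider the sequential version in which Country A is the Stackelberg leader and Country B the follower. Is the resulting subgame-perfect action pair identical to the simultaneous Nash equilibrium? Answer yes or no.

Backward induction with Country A moving first.
- T0 → Country B plays Y (best of -1, 2, 3, -1); Country A gets -7.
- T1 → Country B plays Y (best of 8, -3, 9, 4); Country A gets 2.
- T2 → Country B plays X (best of 0, 4, -3, -6); Country A gets 5.
- T3 → Country B plays Z (best of 0, -4, -7, 8); Country A gets 0.
Country A's induced payoffs are -7, 2, 5, 0, so Country A commits to T2. Subgame-perfect outcome: (T2, X) with payoffs (5, 4).
Under simultaneous play:
Country A's best replies: W→T3; X→T0; Y→T1; Z→T0.
Country B's best replies: T0→Y; T1→Y; T2→X; T3→Z.
Only (T1, Y) has each player best-responding; Nash payoffs (2, 9).
Sequential outcome (T2, X) differs from the Nash profile (T1, Y).

no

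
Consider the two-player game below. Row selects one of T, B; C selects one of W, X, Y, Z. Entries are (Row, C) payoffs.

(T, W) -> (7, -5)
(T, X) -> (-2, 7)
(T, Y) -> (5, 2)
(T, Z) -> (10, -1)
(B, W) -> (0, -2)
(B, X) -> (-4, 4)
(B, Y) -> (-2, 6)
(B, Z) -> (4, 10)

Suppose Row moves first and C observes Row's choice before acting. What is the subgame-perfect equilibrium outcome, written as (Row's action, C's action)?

C best-responds to each possible Row move:
- T: C compares -5, 7, 2, -1 and picks X; Row would get -2.
- B: C compares -2, 4, 6, 10 and picks Z; Row would get 4.
Among -2, 4, the best is 4 at B. Subgame-perfect outcome: (B, Z) with payoffs (4, 10).

(B, Z)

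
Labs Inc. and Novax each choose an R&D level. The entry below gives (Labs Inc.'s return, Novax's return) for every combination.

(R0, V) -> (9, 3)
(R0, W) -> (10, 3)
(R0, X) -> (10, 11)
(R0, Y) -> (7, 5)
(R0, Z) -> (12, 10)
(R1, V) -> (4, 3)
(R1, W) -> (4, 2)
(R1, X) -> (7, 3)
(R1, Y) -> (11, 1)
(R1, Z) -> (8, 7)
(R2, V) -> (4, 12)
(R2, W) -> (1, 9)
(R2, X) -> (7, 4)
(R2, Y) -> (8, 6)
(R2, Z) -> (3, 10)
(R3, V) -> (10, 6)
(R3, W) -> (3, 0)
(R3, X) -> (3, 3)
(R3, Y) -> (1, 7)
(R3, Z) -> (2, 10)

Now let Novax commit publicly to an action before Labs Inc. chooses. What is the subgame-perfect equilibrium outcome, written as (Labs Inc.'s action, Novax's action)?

(R0, X)

Labs Inc. best-responds to each possible Novax move:
- V: BR = R3, leader payoff 6.
- W: BR = R0, leader payoff 3.
- X: BR = R0, leader payoff 11.
- Y: BR = R1, leader payoff 1.
- Z: BR = R0, leader payoff 10.
Novax's induced payoffs are 6, 3, 11, 1, 10, so Novax commits to X. Subgame-perfect outcome: (R0, X) with payoffs (10, 11).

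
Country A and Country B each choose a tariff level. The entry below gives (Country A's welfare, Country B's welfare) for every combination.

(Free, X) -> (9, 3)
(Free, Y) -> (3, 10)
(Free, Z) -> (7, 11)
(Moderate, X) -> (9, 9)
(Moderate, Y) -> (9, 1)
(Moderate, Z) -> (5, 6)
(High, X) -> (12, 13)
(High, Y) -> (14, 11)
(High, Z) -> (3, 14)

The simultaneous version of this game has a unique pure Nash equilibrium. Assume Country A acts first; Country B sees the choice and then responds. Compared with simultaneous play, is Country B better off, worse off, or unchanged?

worse off

Country B best-responds to each possible Country A move:
- Free → Country B plays Z (best of 3, 10, 11); Country A gets 7.
- Moderate → Country B plays X (best of 9, 1, 6); Country A gets 9.
- High → Country B plays Z (best of 13, 11, 14); Country A gets 3.
Country A's induced payoffs are 7, 9, 3, so Country A commits to Moderate. Subgame-perfect outcome: (Moderate, X) with payoffs (9, 9).
For the simultaneous game, intersect best replies.
Country A's best replies: X→High; Y→High; Z→Free.
Country B's best replies: Free→Z; Moderate→X; High→Z.
The unique mutual best reply is (Free, Z), giving (7, 11).
Country B earns 9 sequentially versus 11 at the Nash outcome: worse off.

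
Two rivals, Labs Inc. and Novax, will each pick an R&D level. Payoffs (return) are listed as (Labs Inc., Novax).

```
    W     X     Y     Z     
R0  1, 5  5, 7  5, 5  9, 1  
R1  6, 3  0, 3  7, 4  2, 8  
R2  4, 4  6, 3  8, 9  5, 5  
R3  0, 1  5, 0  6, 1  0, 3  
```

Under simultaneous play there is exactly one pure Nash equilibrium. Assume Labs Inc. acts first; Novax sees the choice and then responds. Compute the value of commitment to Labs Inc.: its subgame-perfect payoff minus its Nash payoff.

0

Work backward from Novax's decision.
- R0: BR = X, leader payoff 5.
- R1: BR = Z, leader payoff 2.
- R2: BR = Y, leader payoff 8.
- R3: BR = Z, leader payoff 0.
Maximizing over 5, 2, 8, 0, Labs Inc. chooses R2. Subgame-perfect outcome: (R2, Y) with payoffs (8, 9).
For the simultaneous game, intersect best replies.
Labs Inc.'s best replies: W→R1; X→R2; Y→R2; Z→R0.
Novax's best replies: R0→X; R1→Z; R2→Y; R3→Z.
Only (R2, Y) has each player best-responding; Nash payoffs (8, 9).
Labs Inc.'s commitment gain: 8 − 8 = 0.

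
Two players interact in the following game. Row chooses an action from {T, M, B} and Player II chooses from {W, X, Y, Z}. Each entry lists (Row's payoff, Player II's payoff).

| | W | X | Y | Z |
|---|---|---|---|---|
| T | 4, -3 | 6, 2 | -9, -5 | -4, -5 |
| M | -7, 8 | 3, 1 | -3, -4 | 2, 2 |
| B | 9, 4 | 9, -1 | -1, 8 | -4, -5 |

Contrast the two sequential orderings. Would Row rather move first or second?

first

If Row leads: Player II's best replies are T→X, M→W, B→Y; Row's induced payoffs 6, -7, -1; outcome (T, X), payoffs (6, 2).
If Player II leads: Row's best replies are W→B, X→B, Y→B, Z→M; Player II's induced payoffs 4, -1, 8, 2; outcome (B, Y), payoffs (-1, 8).
Row gets 6 moving first and -1 moving second, so Row prefers to move first.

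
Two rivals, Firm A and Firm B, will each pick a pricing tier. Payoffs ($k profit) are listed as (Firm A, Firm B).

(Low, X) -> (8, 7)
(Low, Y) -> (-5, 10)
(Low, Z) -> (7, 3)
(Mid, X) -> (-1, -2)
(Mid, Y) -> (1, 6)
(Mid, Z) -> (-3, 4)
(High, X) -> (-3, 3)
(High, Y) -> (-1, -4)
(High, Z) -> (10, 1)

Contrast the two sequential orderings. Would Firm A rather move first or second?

second

If Firm A leads: Firm B's best replies are Low→Y, Mid→Y, High→X; Firm A's induced payoffs -5, 1, -3; outcome (Mid, Y), payoffs (1, 6).
If Firm B leads: Firm A's best replies are X→Low, Y→Mid, Z→High; Firm B's induced payoffs 7, 6, 1; outcome (Low, X), payoffs (8, 7).
Firm A gets 1 moving first and 8 moving second, so Firm A prefers to move second.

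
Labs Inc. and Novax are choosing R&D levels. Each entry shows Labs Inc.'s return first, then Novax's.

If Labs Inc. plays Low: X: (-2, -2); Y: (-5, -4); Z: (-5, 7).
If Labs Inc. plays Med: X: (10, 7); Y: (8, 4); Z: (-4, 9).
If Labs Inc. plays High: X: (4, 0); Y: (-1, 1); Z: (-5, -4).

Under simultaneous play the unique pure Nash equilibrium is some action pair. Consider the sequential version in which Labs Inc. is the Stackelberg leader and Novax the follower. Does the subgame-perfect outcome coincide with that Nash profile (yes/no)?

no

Novax best-responds to each possible Labs Inc. move:
- Low → Novax plays Z (best of -2, -4, 7); Labs Inc. gets -5.
- Med → Novax plays Z (best of 7, 4, 9); Labs Inc. gets -4.
- High → Novax plays Y (best of 0, 1, -4); Labs Inc. gets -1.
Among -5, -4, -1, the best is -1 at High. Subgame-perfect outcome: (High, Y) with payoffs (-1, 1).
Now find the simultaneous Nash equilibrium.
Labs Inc.'s best replies: X→Med; Y→Med; Z→Med.
Novax's best replies: Low→Z; Med→Z; High→Y.
Only (Med, Z) has each player best-responding; Nash payoffs (-4, 9).
Sequential outcome (High, Y) differs from the Nash profile (Med, Z).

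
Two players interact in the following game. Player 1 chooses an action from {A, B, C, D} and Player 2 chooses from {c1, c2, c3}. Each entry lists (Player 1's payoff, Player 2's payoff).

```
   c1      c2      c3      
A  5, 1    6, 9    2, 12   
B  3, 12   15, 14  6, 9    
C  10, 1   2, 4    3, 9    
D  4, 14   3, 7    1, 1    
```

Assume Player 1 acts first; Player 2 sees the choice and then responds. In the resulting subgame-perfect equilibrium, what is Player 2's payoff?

Work backward from Player 2's decision.
- A: BR = c3, leader payoff 2.
- B: BR = c2, leader payoff 15.
- C: BR = c3, leader payoff 3.
- D: BR = c1, leader payoff 4.
Among 2, 15, 3, 4, the best is 15 at B. Subgame-perfect outcome: (B, c2) with payoffs (15, 14).

14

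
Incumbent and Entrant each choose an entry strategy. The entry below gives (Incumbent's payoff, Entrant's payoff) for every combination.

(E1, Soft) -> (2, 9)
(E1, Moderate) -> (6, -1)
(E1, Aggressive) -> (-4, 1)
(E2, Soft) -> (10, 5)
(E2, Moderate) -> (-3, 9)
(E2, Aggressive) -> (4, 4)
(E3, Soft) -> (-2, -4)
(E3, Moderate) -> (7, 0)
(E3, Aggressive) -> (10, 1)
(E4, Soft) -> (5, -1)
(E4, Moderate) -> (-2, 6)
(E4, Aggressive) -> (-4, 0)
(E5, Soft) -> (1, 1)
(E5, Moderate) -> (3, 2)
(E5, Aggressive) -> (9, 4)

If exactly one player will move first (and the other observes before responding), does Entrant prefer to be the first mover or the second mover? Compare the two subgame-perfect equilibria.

If Incumbent leads: Entrant's best replies are E1→Soft, E2→Moderate, E3→Aggressive, E4→Moderate, E5→Aggressive; Incumbent's induced payoffs 2, -3, 10, -2, 9; outcome (E3, Aggressive), payoffs (10, 1).
If Entrant leads: Incumbent's best replies are Soft→E2, Moderate→E3, Aggressive→E3; Entrant's induced payoffs 5, 0, 1; outcome (E2, Soft), payoffs (10, 5).
Entrant gets 5 moving first and 1 moving second, so Entrant prefers to move first.

first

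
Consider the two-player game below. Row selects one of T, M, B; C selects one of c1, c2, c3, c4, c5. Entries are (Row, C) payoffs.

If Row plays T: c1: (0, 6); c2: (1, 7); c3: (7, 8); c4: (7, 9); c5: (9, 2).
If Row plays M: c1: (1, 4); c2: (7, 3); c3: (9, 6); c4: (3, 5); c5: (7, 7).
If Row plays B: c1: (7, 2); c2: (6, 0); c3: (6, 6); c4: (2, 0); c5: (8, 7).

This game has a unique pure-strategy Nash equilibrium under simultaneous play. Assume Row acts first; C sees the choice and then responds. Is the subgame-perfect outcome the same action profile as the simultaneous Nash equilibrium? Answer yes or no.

no

Solve by backward induction (Row leads).
- T → C plays c4 (best of 6, 7, 8, 9, 2); Row gets 7.
- M → C plays c5 (best of 4, 3, 6, 5, 7); Row gets 7.
- B → C plays c5 (best of 2, 0, 6, 0, 7); Row gets 8.
Row's induced payoffs are 7, 7, 8, so Row commits to B. Subgame-perfect outcome: (B, c5) with payoffs (8, 7).
For the simultaneous game, intersect best replies.
Row's best replies: c1→B; c2→M; c3→M; c4→T; c5→T.
C's best replies: T→c4; M→c5; B→c5.
The unique mutual best reply is (T, c4), giving (7, 9).
Sequential outcome (B, c5) differs from the Nash profile (T, c4).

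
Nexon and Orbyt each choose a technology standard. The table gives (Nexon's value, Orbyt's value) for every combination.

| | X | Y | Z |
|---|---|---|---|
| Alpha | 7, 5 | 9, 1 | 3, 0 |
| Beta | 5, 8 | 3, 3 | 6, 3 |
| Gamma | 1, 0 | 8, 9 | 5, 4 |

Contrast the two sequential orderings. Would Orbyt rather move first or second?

second

If Nexon leads: Orbyt's best replies are Alpha→X, Beta→X, Gamma→Y; Nexon's induced payoffs 7, 5, 8; outcome (Gamma, Y), payoffs (8, 9).
If Orbyt leads: Nexon's best replies are X→Alpha, Y→Alpha, Z→Beta; Orbyt's induced payoffs 5, 1, 3; outcome (Alpha, X), payoffs (7, 5).
Orbyt gets 5 moving first and 9 moving second, so Orbyt prefers to move second.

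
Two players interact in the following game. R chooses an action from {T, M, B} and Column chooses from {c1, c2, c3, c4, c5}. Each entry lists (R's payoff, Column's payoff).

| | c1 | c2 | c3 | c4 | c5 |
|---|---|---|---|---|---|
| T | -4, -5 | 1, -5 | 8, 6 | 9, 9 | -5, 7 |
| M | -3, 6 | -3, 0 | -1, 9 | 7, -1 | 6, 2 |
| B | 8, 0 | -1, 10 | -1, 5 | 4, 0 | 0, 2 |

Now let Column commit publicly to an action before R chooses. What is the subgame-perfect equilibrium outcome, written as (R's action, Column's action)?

(T, c4)

Solve by backward induction (Column leads).
- c1 → R plays B (best of -4, -3, 8); Column gets 0.
- c2 → R plays T (best of 1, -3, -1); Column gets -5.
- c3 → R plays T (best of 8, -1, -1); Column gets 6.
- c4 → R plays T (best of 9, 7, 4); Column gets 9.
- c5 → R plays M (best of -5, 6, 0); Column gets 2.
Maximizing over 0, -5, 6, 9, 2, Column chooses c4. Subgame-perfect outcome: (T, c4) with payoffs (9, 9).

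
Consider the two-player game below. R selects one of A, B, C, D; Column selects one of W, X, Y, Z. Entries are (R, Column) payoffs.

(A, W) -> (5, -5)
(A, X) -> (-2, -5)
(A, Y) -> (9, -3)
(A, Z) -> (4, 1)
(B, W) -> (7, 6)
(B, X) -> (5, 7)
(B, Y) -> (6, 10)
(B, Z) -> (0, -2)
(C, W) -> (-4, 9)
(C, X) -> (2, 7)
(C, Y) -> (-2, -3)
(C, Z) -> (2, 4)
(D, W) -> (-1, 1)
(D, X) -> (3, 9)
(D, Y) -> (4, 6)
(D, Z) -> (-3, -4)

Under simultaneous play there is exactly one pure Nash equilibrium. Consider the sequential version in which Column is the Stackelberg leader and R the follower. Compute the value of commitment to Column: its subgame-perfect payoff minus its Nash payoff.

6

Solve by backward induction (Column leads).
- W: R compares 5, 7, -4, -1 and picks B; Column would get 6.
- X: R compares -2, 5, 2, 3 and picks B; Column would get 7.
- Y: R compares 9, 6, -2, 4 and picks A; Column would get -3.
- Z: R compares 4, 0, 2, -3 and picks A; Column would get 1.
Among 6, 7, -3, 1, the best is 7 at X. Subgame-perfect outcome: (B, X) with payoffs (5, 7).
Under simultaneous play:
R's best replies: W→B; X→B; Y→A; Z→A.
Column's best replies: A→Z; B→Y; C→W; D→X.
The unique mutual best reply is (A, Z), giving (4, 1).
Column's commitment gain: 7 − 1 = 6.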